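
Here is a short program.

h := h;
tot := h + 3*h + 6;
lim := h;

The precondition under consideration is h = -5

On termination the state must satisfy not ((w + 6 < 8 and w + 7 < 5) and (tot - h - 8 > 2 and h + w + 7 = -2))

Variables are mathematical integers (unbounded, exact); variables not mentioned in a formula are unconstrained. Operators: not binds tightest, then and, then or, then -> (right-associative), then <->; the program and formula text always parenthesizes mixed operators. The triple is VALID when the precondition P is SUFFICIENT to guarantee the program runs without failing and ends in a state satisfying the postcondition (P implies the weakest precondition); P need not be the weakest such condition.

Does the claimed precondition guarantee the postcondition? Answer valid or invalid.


Working backward. After the program, the postcondition not ((w + 6 < 8 and w + 7 < 5) and (tot - h - 8 > 2 and h + w + 7 = -2)) must hold; in canonical form it is not (w < 2 and w < -2 and tot > h + 10 and h + w = -9).
Before lim := h: not (w < 2 and w < -2 and tot > h + 10 and h + w = -9)
Before tot := h + 3*h + 6: not (w < 2 and w < -2 and 3*h > 4 and h + w = -9)
Before h := h: not (w < 2 and w < -2 and 3*h > 4 and h + w = -9)
The weakest precondition is not (w < 2 and w < -2 and 3*h > 4 and h + w = -9).
Check whether h = -5 implies it.
Every state satisfying the precondition satisfies the weakest precondition: the implication holds.
Answer: valid


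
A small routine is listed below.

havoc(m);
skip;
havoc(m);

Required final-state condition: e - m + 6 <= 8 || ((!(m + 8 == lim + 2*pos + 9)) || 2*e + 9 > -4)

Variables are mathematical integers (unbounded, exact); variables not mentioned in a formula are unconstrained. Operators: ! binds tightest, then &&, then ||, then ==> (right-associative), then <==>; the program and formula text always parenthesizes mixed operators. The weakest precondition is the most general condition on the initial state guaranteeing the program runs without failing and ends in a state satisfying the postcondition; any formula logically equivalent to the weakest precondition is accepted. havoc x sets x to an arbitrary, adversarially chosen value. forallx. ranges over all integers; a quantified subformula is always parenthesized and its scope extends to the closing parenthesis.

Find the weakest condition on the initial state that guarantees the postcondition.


Working backward. After the program, the postcondition e - m + 6 <= 8 || ((!(m + 8 == lim + 2*pos + 9)) || 2*e + 9 > -4) must hold; in canonical form it is e <= m + 2 || (!(m == lim + 2*pos + 1)) || 2*e > -13.
Before havoc m: forall m_1. (e <= m_1 + 2 || (!(m_1 == lim + 2*pos + 1)) || 2*e > -13)
Before skip: forall m_1. (e <= m_1 + 2 || (!(m_1 == lim + 2*pos + 1)) || 2*e > -13)
Before havoc m: forall m_1. (e <= m_1 + 2 || (!(m_1 == lim + 2*pos + 1)) || 2*e > -13)
Answer: WP = forall m_1. (e <= m_1 + 2 || (!(m_1 == lim + 2*pos + 1)) || 2*e > -13)


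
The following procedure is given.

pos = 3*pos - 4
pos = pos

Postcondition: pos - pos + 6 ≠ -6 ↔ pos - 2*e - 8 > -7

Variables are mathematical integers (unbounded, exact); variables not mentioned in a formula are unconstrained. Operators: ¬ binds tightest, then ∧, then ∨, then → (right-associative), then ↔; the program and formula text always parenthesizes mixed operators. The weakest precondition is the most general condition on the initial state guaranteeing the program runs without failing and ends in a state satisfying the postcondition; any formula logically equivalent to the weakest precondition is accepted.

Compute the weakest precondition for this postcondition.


Working backward. After the program, the postcondition pos - pos + 6 ≠ -6 ↔ pos - 2*e - 8 > -7 must hold; in canonical form it is pos > 2*e + 1.
Before pos := pos: pos > 2*e + 1
Before pos := 3*pos - 4: 3*pos > 2*e + 5
Answer: WP = 3*pos > 2*e + 5


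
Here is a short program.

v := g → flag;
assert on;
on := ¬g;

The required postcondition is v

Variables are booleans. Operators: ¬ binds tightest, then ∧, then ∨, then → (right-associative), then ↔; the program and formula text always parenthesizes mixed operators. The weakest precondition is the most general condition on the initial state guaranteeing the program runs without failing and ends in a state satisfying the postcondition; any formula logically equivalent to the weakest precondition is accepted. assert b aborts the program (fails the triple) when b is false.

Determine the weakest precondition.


Working backward. After the program, v must hold.
Before on := ¬g: v
Before assert on: on ∧ v
Before v := g → flag: on ∧ (g → flag)
Answer: WP = on ∧ (g → flag)


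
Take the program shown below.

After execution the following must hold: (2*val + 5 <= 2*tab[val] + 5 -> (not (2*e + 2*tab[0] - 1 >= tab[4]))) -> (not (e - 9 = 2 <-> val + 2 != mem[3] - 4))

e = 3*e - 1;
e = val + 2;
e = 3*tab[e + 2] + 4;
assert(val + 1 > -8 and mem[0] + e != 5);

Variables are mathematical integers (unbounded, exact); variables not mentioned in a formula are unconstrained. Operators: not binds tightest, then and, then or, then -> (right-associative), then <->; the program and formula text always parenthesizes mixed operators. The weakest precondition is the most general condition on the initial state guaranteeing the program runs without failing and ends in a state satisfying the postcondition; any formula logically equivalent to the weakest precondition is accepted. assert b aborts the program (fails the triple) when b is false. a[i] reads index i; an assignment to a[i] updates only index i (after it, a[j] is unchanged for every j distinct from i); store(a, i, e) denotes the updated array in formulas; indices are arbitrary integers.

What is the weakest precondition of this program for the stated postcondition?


Working backward. After the program, the postcondition (2*val + 5 <= 2*tab[val] + 5 -> (not (2*e + 2*tab[0] - 1 >= tab[4]))) -> (not (e - 9 = 2 <-> val + 2 != mem[3] - 4)) must hold; in canonical form it is (2*val <= 2*tab[val] -> (not (2*tab[0] + 2*e >= tab[4] + 1))) -> (not (e = 11 <-> val != mem[3] - 6)).
Before assert val + 1 > -8 and mem[0] + e != 5: val > -9 and mem[0] + e != 5 and ((2*val <= 2*tab[val] -> (not (2*tab[0] + 2*e >= tab[4] + 1))) -> (not (e = 11 <-> val != mem[3] - 6)))
Before e := 3*tab[e + 2] + 4: val > -9 and mem[0] + 3*tab[e + 2] != 1 and ((2*val <= 2*tab[val] -> (not (6*tab[e + 2] + 2*tab[0] >= tab[4] - 7))) -> (not (3*tab[e + 2] = 7 <-> val != mem[3] - 6)))
Before e := val + 2: val > -9 and mem[0] + 3*tab[val + 4] != 1 and ((2*val <= 2*tab[val] -> (not (6*tab[val + 4] + 2*tab[0] >= tab[4] - 7))) -> (not (3*tab[val + 4] = 7 <-> val != mem[3] - 6)))
Before e := 3*e - 1: val > -9 and mem[0] + 3*tab[val + 4] != 1 and ((2*val <= 2*tab[val] -> (not (6*tab[val + 4] + 2*tab[0] >= tab[4] - 7))) -> (not (3*tab[val + 4] = 7 <-> val != mem[3] - 6)))
Answer: WP = val > -9 and mem[0] + 3*tab[val + 4] != 1 and ((2*val <= 2*tab[val] -> (not (6*tab[val + 4] + 2*tab[0] >= tab[4] - 7))) -> (not (3*tab[val + 4] = 7 <-> val != mem[3] - 6)))


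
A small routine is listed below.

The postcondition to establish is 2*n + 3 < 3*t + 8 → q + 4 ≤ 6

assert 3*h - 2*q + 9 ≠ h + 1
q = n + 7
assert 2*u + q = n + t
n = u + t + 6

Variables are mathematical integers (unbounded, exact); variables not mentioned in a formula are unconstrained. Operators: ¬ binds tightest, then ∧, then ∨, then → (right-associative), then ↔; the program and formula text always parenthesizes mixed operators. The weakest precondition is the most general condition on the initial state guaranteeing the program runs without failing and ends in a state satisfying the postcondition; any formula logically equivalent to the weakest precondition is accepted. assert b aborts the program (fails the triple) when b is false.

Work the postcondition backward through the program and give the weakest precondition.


Working backward. After the program, the postcondition 2*n + 3 < 3*t + 8 → q + 4 ≤ 6 must hold; in canonical form it is 2*n < 3*t + 5 → q ≤ 2.
Before n := u + t + 6: 2*u < t - 7 → q ≤ 2
Before assert 2*u + q = n + t: q + 2*u = n + t ∧ (2*u < t - 7 → q ≤ 2)
Before q := n + 7: 2*u = t - 7 ∧ (2*u < t - 7 → n ≤ -5)
Before assert 3*h - 2*q + 9 ≠ h + 1: 2*h ≠ 2*q - 8 ∧ 2*u = t - 7 ∧ (2*u < t - 7 → n ≤ -5)
Answer: WP = 2*h ≠ 2*q - 8 ∧ 2*u = t - 7 ∧ (2*u < t - 7 → n ≤ -5)


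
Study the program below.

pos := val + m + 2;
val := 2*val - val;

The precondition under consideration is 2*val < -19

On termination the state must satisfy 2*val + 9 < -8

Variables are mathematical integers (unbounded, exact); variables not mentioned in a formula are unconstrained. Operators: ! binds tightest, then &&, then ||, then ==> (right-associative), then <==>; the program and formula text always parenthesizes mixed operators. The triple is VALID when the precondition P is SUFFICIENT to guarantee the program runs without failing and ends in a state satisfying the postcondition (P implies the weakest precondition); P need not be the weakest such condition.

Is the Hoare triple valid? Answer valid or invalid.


Working backward. After the program, the postcondition 2*val + 9 < -8 must hold; in canonical form it is 2*val < -17.
Before val := 2*val - val: 2*val < -17
Before pos := val + m + 2: 2*val < -17
The weakest precondition is 2*val < -17.
Check whether 2*val < -19 implies it.
Every state satisfying the precondition satisfies the weakest precondition: the implication holds.
Answer: valid


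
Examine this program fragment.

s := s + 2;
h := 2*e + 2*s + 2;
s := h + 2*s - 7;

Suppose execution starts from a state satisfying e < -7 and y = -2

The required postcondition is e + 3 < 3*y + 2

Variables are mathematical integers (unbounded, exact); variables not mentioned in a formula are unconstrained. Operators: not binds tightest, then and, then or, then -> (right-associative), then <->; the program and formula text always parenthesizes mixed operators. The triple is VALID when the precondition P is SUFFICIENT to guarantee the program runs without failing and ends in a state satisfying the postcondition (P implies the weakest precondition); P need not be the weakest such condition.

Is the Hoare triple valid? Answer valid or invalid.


Working backward. After the program, the postcondition e + 3 < 3*y + 2 must hold; in canonical form it is e < 3*y - 1.
Before s := h + 2*s - 7: e < 3*y - 1
Before h := 2*e + 2*s + 2: e < 3*y - 1
Before s := s + 2: e < 3*y - 1
The weakest precondition is e < 3*y - 1.
Check whether e < -7 and y = -2 implies it.
Every state satisfying the precondition satisfies the weakest precondition: the implication holds.
Answer: valid


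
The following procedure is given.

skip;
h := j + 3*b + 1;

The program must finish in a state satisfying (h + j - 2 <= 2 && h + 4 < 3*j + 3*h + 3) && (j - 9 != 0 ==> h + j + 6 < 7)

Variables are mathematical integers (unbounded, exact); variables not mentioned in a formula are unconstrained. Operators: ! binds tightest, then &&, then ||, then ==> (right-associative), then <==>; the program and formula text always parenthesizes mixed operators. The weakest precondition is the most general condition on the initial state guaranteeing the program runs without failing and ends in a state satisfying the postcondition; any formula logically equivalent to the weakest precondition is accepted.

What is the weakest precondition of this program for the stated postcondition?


Working backward. After the program, the postcondition (h + j - 2 <= 2 && h + 4 < 3*j + 3*h + 3) && (j - 9 != 0 ==> h + j + 6 < 7) must hold; in canonical form it is h + j <= 4 && 2*h + 3*j > 1 && (j != 9 ==> h + j < 1).
Before h := j + 3*b + 1: 3*b + 2*j <= 3 && 6*b + 5*j > -1 && (j != 9 ==> 3*b + 2*j < 0)
Before skip: 3*b + 2*j <= 3 && 6*b + 5*j > -1 && (j != 9 ==> 3*b + 2*j < 0)
Answer: WP = 3*b + 2*j <= 3 && 6*b + 5*j > -1 && (j != 9 ==> 3*b + 2*j < 0)


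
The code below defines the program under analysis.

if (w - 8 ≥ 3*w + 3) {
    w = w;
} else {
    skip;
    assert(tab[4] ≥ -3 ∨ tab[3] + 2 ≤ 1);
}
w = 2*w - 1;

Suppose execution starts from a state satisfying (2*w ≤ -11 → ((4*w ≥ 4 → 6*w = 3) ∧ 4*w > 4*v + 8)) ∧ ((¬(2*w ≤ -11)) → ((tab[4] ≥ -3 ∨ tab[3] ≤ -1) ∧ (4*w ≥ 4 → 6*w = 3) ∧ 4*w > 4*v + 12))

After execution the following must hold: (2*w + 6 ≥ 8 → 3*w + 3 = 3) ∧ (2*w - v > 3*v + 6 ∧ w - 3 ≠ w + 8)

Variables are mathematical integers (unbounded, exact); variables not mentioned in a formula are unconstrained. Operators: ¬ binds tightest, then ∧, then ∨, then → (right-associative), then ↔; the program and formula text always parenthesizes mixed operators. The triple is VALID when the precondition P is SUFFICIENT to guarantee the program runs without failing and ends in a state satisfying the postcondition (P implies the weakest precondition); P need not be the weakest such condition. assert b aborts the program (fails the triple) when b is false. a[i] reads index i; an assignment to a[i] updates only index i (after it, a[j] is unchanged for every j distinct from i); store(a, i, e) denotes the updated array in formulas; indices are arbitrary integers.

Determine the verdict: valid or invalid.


Working backward. After the program, the postcondition (2*w + 6 ≥ 8 → 3*w + 3 = 3) ∧ (2*w - v > 3*v + 6 ∧ w - 3 ≠ w + 8) must hold; in canonical form it is (2*w ≥ 2 → 3*w = 0) ∧ 2*w > 4*v + 6.
Before w := 2*w - 1: (4*w ≥ 4 → 6*w = 3) ∧ 4*w > 4*v + 8
Then branch requires (4*w ≥ 4 → 6*w = 3) ∧ 4*w > 4*v + 8; else branch requires (tab[4] ≥ -3 ∨ tab[3] ≤ -1) ∧ (4*w ≥ 4 → 6*w = 3) ∧ 4*w > 4*v + 8.
Before the if: (2*w ≤ -11 → ((4*w ≥ 4 → 6*w = 3) ∧ 4*w > 4*v + 8)) ∧ ((¬(2*w ≤ -11)) → ((tab[4] ≥ -3 ∨ tab[3] ≤ -1) ∧ (4*w ≥ 4 → 6*w = 3) ∧ 4*w > 4*v + 8))
The weakest precondition is (2*w ≤ -11 → ((4*w ≥ 4 → 6*w = 3) ∧ 4*w > 4*v + 8)) ∧ ((¬(2*w ≤ -11)) → ((tab[4] ≥ -3 ∨ tab[3] ≤ -1) ∧ (4*w ≥ 4 → 6*w = 3) ∧ 4*w > 4*v + 8)).
Check whether (2*w ≤ -11 → ((4*w ≥ 4 → 6*w = 3) ∧ 4*w > 4*v + 8)) ∧ ((¬(2*w ≤ -11)) → ((tab[4] ≥ -3 ∨ tab[3] ≤ -1) ∧ (4*w ≥ 4 → 6*w = 3) ∧ 4*w > 4*v + 12)) implies it.
Every state satisfying the precondition satisfies the weakest precondition: the implication holds.
Answer: valid


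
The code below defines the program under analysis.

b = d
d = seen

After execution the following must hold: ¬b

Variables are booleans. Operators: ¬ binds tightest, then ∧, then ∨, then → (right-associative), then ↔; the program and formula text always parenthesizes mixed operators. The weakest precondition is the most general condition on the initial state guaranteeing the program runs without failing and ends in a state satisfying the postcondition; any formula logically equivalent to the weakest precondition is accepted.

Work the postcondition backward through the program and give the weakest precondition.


Working backward. After the program, ¬b must hold.
Before d := seen: ¬b
Before b := d: ¬d
Answer: WP = ¬d


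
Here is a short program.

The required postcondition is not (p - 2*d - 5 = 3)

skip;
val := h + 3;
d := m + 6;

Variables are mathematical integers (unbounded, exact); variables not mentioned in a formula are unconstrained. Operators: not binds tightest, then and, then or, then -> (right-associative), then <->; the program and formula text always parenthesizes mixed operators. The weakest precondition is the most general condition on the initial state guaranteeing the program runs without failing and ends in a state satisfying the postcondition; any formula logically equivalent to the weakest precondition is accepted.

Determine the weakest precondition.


Working backward. After the program, the postcondition not (p - 2*d - 5 = 3) must hold; in canonical form it is not (p = 2*d + 8).
Before d := m + 6: not (p = 2*m + 20)
Before val := h + 3: not (p = 2*m + 20)
Before skip: not (p = 2*m + 20)
Answer: WP = not (p = 2*m + 20)


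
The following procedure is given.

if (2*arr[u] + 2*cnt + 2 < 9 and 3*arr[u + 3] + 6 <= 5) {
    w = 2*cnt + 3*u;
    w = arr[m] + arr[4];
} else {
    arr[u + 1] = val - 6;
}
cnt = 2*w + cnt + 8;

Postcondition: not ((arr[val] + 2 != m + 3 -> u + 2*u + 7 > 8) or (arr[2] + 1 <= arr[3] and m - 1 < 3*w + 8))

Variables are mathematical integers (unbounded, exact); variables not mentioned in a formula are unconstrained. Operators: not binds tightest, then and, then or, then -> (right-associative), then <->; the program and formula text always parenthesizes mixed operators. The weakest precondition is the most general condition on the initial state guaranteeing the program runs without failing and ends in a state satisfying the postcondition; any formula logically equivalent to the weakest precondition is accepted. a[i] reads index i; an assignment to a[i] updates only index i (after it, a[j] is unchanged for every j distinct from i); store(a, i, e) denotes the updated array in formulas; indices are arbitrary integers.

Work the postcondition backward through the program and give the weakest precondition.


Working backward. After the program, the postcondition not ((arr[val] + 2 != m + 3 -> u + 2*u + 7 > 8) or (arr[2] + 1 <= arr[3] and m - 1 < 3*w + 8)) must hold; in canonical form it is not ((arr[val] != m + 1 -> 3*u > 1) or (arr[2] <= arr[3] - 1 and m < 3*w + 9)).
Before cnt := 2*w + cnt + 8: not ((arr[val] != m + 1 -> 3*u > 1) or (arr[2] <= arr[3] - 1 and m < 3*w + 9))
Then branch requires not ((arr[val] != m + 1 -> 3*u > 1) or (arr[2] <= arr[3] - 1 and m < 3*arr[4] + 3*arr[m] + 9)); else branch requires not ((store(arr, u + 1, val - 6)[val] != m + 1 -> 3*u > 1) or (store(arr, u + 1, val - 6)[2] <= store(arr, u + 1, val - 6)[3] - 1 and m < 3*w + 9)).
Before the if: ((2*arr[u] + 2*cnt < 7 and 3*arr[u + 3] <= -1) -> (not ((arr[val] != m + 1 -> 3*u > 1) or (arr[2] <= arr[3] - 1 and m < 3*arr[4] + 3*arr[m] + 9)))) and ((not (2*arr[u] + 2*cnt < 7 and 3*arr[u + 3] <= -1)) -> (not ((store(arr, u + 1, val - 6)[val] != m + 1 -> 3*u > 1) or (store(arr, u + 1, val - 6)[2] <= store(arr, u + 1, val - 6)[3] - 1 and m < 3*w + 9))))
Answer: WP = ((2*arr[u] + 2*cnt < 7 and 3*arr[u + 3] <= -1) -> (not ((arr[val] != m + 1 -> 3*u > 1) or (arr[2] <= arr[3] - 1 and m < 3*arr[4] + 3*arr[m] + 9)))) and ((not (2*arr[u] + 2*cnt < 7 and 3*arr[u + 3] <= -1)) -> (not ((store(arr, u + 1, val - 6)[val] != m + 1 -> 3*u > 1) or (store(arr, u + 1, val - 6)[2] <= store(arr, u + 1, val - 6)[3] - 1 and m < 3*w + 9))))


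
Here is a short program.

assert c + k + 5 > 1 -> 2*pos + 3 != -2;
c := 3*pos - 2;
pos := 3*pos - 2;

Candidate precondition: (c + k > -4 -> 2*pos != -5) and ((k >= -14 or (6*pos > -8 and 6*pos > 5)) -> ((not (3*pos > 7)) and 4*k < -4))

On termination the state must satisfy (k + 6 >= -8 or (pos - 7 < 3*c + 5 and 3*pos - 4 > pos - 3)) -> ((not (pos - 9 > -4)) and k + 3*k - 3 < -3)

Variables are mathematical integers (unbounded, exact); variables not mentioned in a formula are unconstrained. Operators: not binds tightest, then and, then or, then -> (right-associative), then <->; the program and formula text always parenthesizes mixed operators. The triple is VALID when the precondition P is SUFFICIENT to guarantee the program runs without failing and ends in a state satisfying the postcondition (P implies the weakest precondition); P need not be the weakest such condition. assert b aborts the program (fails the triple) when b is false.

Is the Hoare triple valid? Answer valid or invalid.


Working backward. After the program, the postcondition (k + 6 >= -8 or (pos - 7 < 3*c + 5 and 3*pos - 4 > pos - 3)) -> ((not (pos - 9 > -4)) and k + 3*k - 3 < -3) must hold; in canonical form it is (k >= -14 or (pos < 3*c + 12 and 2*pos > 1)) -> ((not (pos > 5)) and 4*k < 0).
Before pos := 3*pos - 2: (k >= -14 or (3*pos < 3*c + 14 and 6*pos > 5)) -> ((not (3*pos > 7)) and 4*k < 0)
Before c := 3*pos - 2: (k >= -14 or (6*pos > -8 and 6*pos > 5)) -> ((not (3*pos > 7)) and 4*k < 0)
Before assert c + k + 5 > 1 -> 2*pos + 3 != -2: (c + k > -4 -> 2*pos != -5) and ((k >= -14 or (6*pos > -8 and 6*pos > 5)) -> ((not (3*pos > 7)) and 4*k < 0))
The weakest precondition is (c + k > -4 -> 2*pos != -5) and ((k >= -14 or (6*pos > -8 and 6*pos > 5)) -> ((not (3*pos > 7)) and 4*k < 0)).
Check whether (c + k > -4 -> 2*pos != -5) and ((k >= -14 or (6*pos > -8 and 6*pos > 5)) -> ((not (3*pos > 7)) and 4*k < -4)) implies it.
Every state satisfying the precondition satisfies the weakest precondition: the implication holds.
Answer: valid


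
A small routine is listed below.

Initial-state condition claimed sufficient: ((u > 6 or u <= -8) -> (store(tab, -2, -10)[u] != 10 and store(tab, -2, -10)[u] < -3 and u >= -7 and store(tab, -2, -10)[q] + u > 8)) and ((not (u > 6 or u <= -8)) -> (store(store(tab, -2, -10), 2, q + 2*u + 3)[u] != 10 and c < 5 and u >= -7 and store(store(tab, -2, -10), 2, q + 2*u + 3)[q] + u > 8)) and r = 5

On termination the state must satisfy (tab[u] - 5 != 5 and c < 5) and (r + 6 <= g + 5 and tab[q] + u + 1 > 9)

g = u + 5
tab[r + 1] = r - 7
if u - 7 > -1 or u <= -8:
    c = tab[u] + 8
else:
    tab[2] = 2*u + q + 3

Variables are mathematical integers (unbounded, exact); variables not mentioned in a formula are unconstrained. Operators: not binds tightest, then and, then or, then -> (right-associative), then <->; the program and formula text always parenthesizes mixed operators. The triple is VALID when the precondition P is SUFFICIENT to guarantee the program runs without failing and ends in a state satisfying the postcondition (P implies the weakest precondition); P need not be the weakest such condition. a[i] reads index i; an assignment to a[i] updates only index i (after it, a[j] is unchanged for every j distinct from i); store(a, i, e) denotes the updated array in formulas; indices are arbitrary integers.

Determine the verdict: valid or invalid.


Working backward. After the program, the postcondition (tab[u] - 5 != 5 and c < 5) and (r + 6 <= g + 5 and tab[q] + u + 1 > 9) must hold; in canonical form it is tab[u] != 10 and c < 5 and r <= g - 1 and tab[q] + u > 8.
Then branch requires tab[u] != 10 and tab[u] < -3 and r <= g - 1 and tab[q] + u > 8; else branch requires store(tab, 2, q + 2*u + 3)[u] != 10 and c < 5 and r <= g - 1 and store(tab, 2, q + 2*u + 3)[q] + u > 8.
Before the if: ((u > 6 or u <= -8) -> (tab[u] != 10 and tab[u] < -3 and r <= g - 1 and tab[q] + u > 8)) and ((not (u > 6 or u <= -8)) -> (store(tab, 2, q + 2*u + 3)[u] != 10 and c < 5 and r <= g - 1 and store(tab, 2, q + 2*u + 3)[q] + u > 8))
Before tab[r + 1] := r - 7: ((u > 6 or u <= -8) -> (store(tab, r + 1, r - 7)[u] != 10 and store(tab, r + 1, r - 7)[u] < -3 and r <= g - 1 and store(tab, r + 1, r - 7)[q] + u > 8)) and ((not (u > 6 or u <= -8)) -> (store(store(tab, r + 1, r - 7), 2, q + 2*u + 3)[u] != 10 and c < 5 and r <= g - 1 and store(store(tab, r + 1, r - 7), 2, q + 2*u + 3)[q] + u > 8))
Before g := u + 5: ((u > 6 or u <= -8) -> (store(tab, r + 1, r - 7)[u] != 10 and store(tab, r + 1, r - 7)[u] < -3 and r <= u + 4 and store(tab, r + 1, r - 7)[q] + u > 8)) and ((not (u > 6 or u <= -8)) -> (store(store(tab, r + 1, r - 7), 2, q + 2*u + 3)[u] != 10 and c < 5 and r <= u + 4 and store(store(tab, r + 1, r - 7), 2, q + 2*u + 3)[q] + u > 8))
The weakest precondition is ((u > 6 or u <= -8) -> (store(tab, r + 1, r - 7)[u] != 10 and store(tab, r + 1, r - 7)[u] < -3 and r <= u + 4 and store(tab, r + 1, r - 7)[q] + u > 8)) and ((not (u > 6 or u <= -8)) -> (store(store(tab, r + 1, r - 7), 2, q + 2*u + 3)[u] != 10 and c < 5 and r <= u + 4 and store(store(tab, r + 1, r - 7), 2, q + 2*u + 3)[q] + u > 8)).
Check whether ((u > 6 or u <= -8) -> (store(tab, -2, -10)[u] != 10 and store(tab, -2, -10)[u] < -3 and u >= -7 and store(tab, -2, -10)[q] + u > 8)) and ((not (u > 6 or u <= -8)) -> (store(store(tab, -2, -10), 2, q + 2*u + 3)[u] != 10 and c < 5 and u >= -7 and store(store(tab, -2, -10), 2, q + 2*u + 3)[q] + u > 8)) and r = 5 implies it.
Countermodel: at the initial state c = 4, q = 6, r = 5, tab = {[-2] = 4, [2] = 4, [6] = 9, elsewhere 4}, u = 2, the precondition holds but the weakest precondition fails.
Answer: invalid


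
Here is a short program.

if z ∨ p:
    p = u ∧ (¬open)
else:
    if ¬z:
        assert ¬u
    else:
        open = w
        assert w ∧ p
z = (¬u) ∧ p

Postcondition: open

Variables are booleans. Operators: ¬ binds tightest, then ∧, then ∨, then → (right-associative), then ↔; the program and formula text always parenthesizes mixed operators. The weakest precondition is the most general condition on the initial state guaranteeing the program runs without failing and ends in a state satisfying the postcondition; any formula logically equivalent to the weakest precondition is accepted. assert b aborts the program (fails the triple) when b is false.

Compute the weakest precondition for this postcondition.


Working backward. After the program, open must hold.
Before z := (¬u) ∧ p: open
Then branch requires open; else branch requires ((¬z) → ((¬u) ∧ open)) ∧ (z → (w ∧ p)).
Before the if: ((z ∨ p) → open) ∧ ((¬(z ∨ p)) → (((¬z) → ((¬u) ∧ open)) ∧ (z → (w ∧ p))))
Answer: WP = ((z ∨ p) → open) ∧ ((¬(z ∨ p)) → (((¬z) → ((¬u) ∧ open)) ∧ (z → (w ∧ p))))


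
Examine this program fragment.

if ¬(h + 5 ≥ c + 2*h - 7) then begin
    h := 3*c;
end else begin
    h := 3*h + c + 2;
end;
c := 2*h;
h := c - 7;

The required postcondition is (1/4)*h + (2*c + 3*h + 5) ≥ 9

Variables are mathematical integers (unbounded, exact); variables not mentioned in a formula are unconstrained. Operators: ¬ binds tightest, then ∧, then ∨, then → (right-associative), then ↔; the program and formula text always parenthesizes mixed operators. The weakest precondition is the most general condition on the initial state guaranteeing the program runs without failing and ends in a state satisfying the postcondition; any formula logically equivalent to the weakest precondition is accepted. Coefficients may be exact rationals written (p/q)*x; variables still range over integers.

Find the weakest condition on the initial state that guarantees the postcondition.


Working backward. After the program, the postcondition (1/4)*h + (2*c + 3*h + 5) ≥ 9 must hold; in canonical form it is 2*c + (13/4)*h ≥ 4.
Before h := c - 7: (21/4)*c ≥ 107/4
Before c := 2*h: (21/2)*h ≥ 107/4
Then branch requires (63/2)*c ≥ 107/4; else branch requires (21/2)*c + (63/2)*h ≥ 23/4.
Before the if: ((¬(c + h ≤ 12)) → (63/2)*c ≥ 107/4) ∧ (c + h ≤ 12 → (21/2)*c + (63/2)*h ≥ 23/4)
Answer: WP = ((¬(c + h ≤ 12)) → (63/2)*c ≥ 107/4) ∧ (c + h ≤ 12 → (21/2)*c + (63/2)*h ≥ 23/4)


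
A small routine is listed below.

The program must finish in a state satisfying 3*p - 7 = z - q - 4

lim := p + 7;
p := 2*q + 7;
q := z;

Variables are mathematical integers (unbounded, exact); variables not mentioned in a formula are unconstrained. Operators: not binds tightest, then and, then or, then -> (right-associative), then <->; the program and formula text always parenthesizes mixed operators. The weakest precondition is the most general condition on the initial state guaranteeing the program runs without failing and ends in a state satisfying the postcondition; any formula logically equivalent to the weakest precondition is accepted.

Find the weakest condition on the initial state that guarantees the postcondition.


Working backward. After the program, the postcondition 3*p - 7 = z - q - 4 must hold; in canonical form it is 3*p + q = z + 3.
Before q := z: 3*p = 3
Before p := 2*q + 7: 6*q = -18
Before lim := p + 7: 6*q = -18
Answer: WP = 6*q = -18


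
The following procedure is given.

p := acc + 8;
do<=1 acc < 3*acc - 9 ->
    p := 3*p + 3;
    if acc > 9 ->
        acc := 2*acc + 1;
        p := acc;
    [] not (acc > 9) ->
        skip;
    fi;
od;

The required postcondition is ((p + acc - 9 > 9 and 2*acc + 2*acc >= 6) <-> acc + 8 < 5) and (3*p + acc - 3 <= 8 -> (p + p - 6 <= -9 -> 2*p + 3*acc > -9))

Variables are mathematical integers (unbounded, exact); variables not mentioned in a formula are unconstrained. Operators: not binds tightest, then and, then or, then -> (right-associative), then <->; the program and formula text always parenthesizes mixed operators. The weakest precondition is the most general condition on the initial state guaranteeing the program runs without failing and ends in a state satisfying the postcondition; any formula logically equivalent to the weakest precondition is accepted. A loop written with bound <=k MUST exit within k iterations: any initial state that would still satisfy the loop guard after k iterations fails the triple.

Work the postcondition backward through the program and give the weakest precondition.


Working backward. After the program, the postcondition ((p + acc - 9 > 9 and 2*acc + 2*acc >= 6) <-> acc + 8 < 5) and (3*p + acc - 3 <= 8 -> (p + p - 6 <= -9 -> 2*p + 3*acc > -9)) must hold; in canonical form it is ((acc + p > 18 and 4*acc >= 6) <-> acc < -3) and (acc + 3*p <= 11 -> (2*p <= -3 -> 3*acc + 2*p > -9)).
Before the loop (bound <=1), unroll the exhaustion recursion (WP_0 = exit-now case; WP_j = one more guarded iteration, up to j = 1):
  WP_0: (not (2*acc > 9)) and ((acc + p > 18 and 4*acc >= 6) <-> acc < -3) and (acc + 3*p <= 11 -> (2*p <= -3 -> 3*acc + 2*p > -9))
  WP_1: (2*acc > 9 -> ((acc > 9 -> ((not (4*acc > 7)) and ((4*acc > 16 and 8*acc >= 2) <-> 2*acc < -4) and (8*acc <= 7 -> (4*acc <= -5 -> 10*acc > -14)))) and ((not (acc > 9)) -> ((not (2*acc > 9)) and ((acc + 3*p > 15 and 4*acc >= 6) <-> acc < -3) and (acc + 9*p <= 2 -> (6*p <= -9 -> 3*acc + 6*p > -15)))))) and ((not (2*acc > 9)) -> (((acc + p > 18 and 4*acc >= 6) <-> acc < -3) and (acc + 3*p <= 11 -> (2*p <= -3 -> 3*acc + 2*p > -9))))
So before the loop: (2*acc > 9 -> ((acc > 9 -> ((not (4*acc > 7)) and ((4*acc > 16 and 8*acc >= 2) <-> 2*acc < -4) and (8*acc <= 7 -> (4*acc <= -5 -> 10*acc > -14)))) and ((not (acc > 9)) -> ((not (2*acc > 9)) and ((acc + 3*p > 15 and 4*acc >= 6) <-> acc < -3) and (acc + 9*p <= 2 -> (6*p <= -9 -> 3*acc + 6*p > -15)))))) and ((not (2*acc > 9)) -> (((acc + p > 18 and 4*acc >= 6) <-> acc < -3) and (acc + 3*p <= 11 -> (2*p <= -3 -> 3*acc + 2*p > -9))))
Before p := acc + 8: (2*acc > 9 -> ((acc > 9 -> ((not (4*acc > 7)) and ((4*acc > 16 and 8*acc >= 2) <-> 2*acc < -4) and (8*acc <= 7 -> (4*acc <= -5 -> 10*acc > -14)))) and ((not (acc > 9)) -> ((not (2*acc > 9)) and ((4*acc > -9 and 4*acc >= 6) <-> acc < -3) and (10*acc <= -70 -> (6*acc <= -57 -> 9*acc > -63)))))) and ((not (2*acc > 9)) -> (((2*acc > 10 and 4*acc >= 6) <-> acc < -3) and (4*acc <= -13 -> (2*acc <= -19 -> 5*acc > -25))))
Answer: WP = (2*acc > 9 -> ((acc > 9 -> ((not (4*acc > 7)) and ((4*acc > 16 and 8*acc >= 2) <-> 2*acc < -4) and (8*acc <= 7 -> (4*acc <= -5 -> 10*acc > -14)))) and ((not (acc > 9)) -> ((not (2*acc > 9)) and ((4*acc > -9 and 4*acc >= 6) <-> acc < -3) and (10*acc <= -70 -> (6*acc <= -57 -> 9*acc > -63)))))) and ((not (2*acc > 9)) -> (((2*acc > 10 and 4*acc >= 6) <-> acc < -3) and (4*acc <= -13 -> (2*acc <= -19 -> 5*acc > -25))))


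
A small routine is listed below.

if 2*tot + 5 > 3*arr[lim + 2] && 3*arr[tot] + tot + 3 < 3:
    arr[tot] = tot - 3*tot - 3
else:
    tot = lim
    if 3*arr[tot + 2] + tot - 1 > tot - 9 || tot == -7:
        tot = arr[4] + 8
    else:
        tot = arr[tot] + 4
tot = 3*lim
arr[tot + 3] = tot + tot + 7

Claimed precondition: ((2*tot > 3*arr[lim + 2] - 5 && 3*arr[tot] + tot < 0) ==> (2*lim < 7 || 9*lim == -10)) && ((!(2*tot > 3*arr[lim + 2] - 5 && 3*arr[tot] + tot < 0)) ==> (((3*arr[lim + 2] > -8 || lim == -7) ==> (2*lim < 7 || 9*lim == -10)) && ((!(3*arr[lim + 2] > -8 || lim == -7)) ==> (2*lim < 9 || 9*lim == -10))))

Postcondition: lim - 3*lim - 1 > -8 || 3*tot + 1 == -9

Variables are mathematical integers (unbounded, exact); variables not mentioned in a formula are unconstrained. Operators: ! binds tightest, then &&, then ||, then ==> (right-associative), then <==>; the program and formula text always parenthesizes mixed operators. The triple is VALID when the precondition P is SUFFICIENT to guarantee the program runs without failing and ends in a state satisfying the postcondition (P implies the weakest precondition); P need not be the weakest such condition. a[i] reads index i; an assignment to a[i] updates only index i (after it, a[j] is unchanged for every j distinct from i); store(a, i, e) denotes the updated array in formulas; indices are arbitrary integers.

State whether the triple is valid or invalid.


Working backward. After the program, the postcondition lim - 3*lim - 1 > -8 || 3*tot + 1 == -9 must hold; in canonical form it is 2*lim < 7 || 3*tot == -10.
Before arr[tot + 3] := tot + tot + 7: 2*lim < 7 || 3*tot == -10
Before tot := 3*lim: 2*lim < 7 || 9*lim == -10
Then branch requires 2*lim < 7 || 9*lim == -10; else branch requires ((3*arr[lim + 2] > -8 || lim == -7) ==> (2*lim < 7 || 9*lim == -10)) && ((!(3*arr[lim + 2] > -8 || lim == -7)) ==> (2*lim < 7 || 9*lim == -10)).
Before the if: ((2*tot > 3*arr[lim + 2] - 5 && 3*arr[tot] + tot < 0) ==> (2*lim < 7 || 9*lim == -10)) && ((!(2*tot > 3*arr[lim + 2] - 5 && 3*arr[tot] + tot < 0)) ==> (((3*arr[lim + 2] > -8 || lim == -7) ==> (2*lim < 7 || 9*lim == -10)) && ((!(3*arr[lim + 2] > -8 || lim == -7)) ==> (2*lim < 7 || 9*lim == -10))))
The weakest precondition is ((2*tot > 3*arr[lim + 2] - 5 && 3*arr[tot] + tot < 0) ==> (2*lim < 7 || 9*lim == -10)) && ((!(2*tot > 3*arr[lim + 2] - 5 && 3*arr[tot] + tot < 0)) ==> (((3*arr[lim + 2] > -8 || lim == -7) ==> (2*lim < 7 || 9*lim == -10)) && ((!(3*arr[lim + 2] > -8 || lim == -7)) ==> (2*lim < 7 || 9*lim == -10)))).
Check whether ((2*tot > 3*arr[lim + 2] - 5 && 3*arr[tot] + tot < 0) ==> (2*lim < 7 || 9*lim == -10)) && ((!(2*tot > 3*arr[lim + 2] - 5 && 3*arr[tot] + tot < 0)) ==> (((3*arr[lim + 2] > -8 || lim == -7) ==> (2*lim < 7 || 9*lim == -10)) && ((!(3*arr[lim + 2] > -8 || lim == -7)) ==> (2*lim < 9 || 9*lim == -10)))) implies it.
Countermodel: at the initial state arr = {[-7] = -3, [6] = -3, elsewhere -3}, lim = 4, tot = -7, the precondition holds but the weakest precondition fails.
Answer: invalid


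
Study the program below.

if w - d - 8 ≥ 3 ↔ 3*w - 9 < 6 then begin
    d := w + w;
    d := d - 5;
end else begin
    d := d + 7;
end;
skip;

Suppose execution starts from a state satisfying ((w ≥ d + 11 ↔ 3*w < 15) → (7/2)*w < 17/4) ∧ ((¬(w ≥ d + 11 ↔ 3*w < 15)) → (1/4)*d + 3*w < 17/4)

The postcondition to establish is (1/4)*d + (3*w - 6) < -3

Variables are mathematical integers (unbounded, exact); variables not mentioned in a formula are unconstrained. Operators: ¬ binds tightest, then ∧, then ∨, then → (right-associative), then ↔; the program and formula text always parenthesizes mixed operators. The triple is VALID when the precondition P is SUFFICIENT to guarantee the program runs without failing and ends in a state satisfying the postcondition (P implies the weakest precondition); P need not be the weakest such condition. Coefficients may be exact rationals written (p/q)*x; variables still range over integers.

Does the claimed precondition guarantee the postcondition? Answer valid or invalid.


Working backward. After the program, the postcondition (1/4)*d + (3*w - 6) < -3 must hold; in canonical form it is (1/4)*d + 3*w < 3.
Before skip: (1/4)*d + 3*w < 3
Then branch requires (7/2)*w < 17/4; else branch requires (1/4)*d + 3*w < 5/4.
Before the if: ((w ≥ d + 11 ↔ 3*w < 15) → (7/2)*w < 17/4) ∧ ((¬(w ≥ d + 11 ↔ 3*w < 15)) → (1/4)*d + 3*w < 5/4)
The weakest precondition is ((w ≥ d + 11 ↔ 3*w < 15) → (7/2)*w < 17/4) ∧ ((¬(w ≥ d + 11 ↔ 3*w < 15)) → (1/4)*d + 3*w < 5/4).
Check whether ((w ≥ d + 11 ↔ 3*w < 15) → (7/2)*w < 17/4) ∧ ((¬(w ≥ d + 11 ↔ 3*w < 15)) → (1/4)*d + 3*w < 17/4) implies it.
Countermodel: at the initial state d = -7, w = 1, the precondition holds but the weakest precondition fails.
Answer: invalid


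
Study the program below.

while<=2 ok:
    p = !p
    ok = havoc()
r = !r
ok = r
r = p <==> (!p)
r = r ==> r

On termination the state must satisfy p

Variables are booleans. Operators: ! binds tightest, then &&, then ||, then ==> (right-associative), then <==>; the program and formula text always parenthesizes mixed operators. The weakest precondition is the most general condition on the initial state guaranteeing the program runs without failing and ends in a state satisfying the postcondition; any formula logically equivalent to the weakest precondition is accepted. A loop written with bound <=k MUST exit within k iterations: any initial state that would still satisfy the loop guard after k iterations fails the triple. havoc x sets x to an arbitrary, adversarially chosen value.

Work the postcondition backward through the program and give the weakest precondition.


Working backward. After the program, p must hold.
Before r := r ==> r: p
Before r := p <==> (!p): p
Before ok := r: p
Before r := !r: p
Before the loop (bound <=2), unroll the exhaustion recursion (WP_0 = exit-now case; WP_j = one more guarded iteration, up to j = 2):
  WP_0: (!ok) && p
  WP_1: (!ok) && ((!ok) ==> p)
  WP_2: (!ok) && ((!ok) ==> p)
So before the loop: (!ok) && ((!ok) ==> p)
Answer: WP = (!ok) && ((!ok) ==> p)


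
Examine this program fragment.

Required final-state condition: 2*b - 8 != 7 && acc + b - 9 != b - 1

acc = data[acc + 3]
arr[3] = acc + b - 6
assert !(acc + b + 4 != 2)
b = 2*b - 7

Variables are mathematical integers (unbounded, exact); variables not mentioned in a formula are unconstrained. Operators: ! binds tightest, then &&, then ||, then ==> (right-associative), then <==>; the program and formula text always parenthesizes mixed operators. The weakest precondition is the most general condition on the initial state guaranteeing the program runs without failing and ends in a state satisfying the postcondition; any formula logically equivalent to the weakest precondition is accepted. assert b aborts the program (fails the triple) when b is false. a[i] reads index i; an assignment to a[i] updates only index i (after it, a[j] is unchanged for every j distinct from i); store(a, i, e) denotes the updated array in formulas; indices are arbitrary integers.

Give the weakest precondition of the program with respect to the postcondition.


Working backward. After the program, the postcondition 2*b - 8 != 7 && acc + b - 9 != b - 1 must hold; in canonical form it is 2*b != 15 && acc != 8.
Before b := 2*b - 7: 4*b != 29 && acc != 8
Before assert !(acc + b + 4 != 2): (!(acc + b != -2)) && 4*b != 29 && acc != 8
Before arr[3] := acc + b - 6: (!(acc + b != -2)) && 4*b != 29 && acc != 8
Before acc := data[acc + 3]: (!(data[acc + 3] + b != -2)) && 4*b != 29 && data[acc + 3] != 8
Answer: WP = (!(data[acc + 3] + b != -2)) && 4*b != 29 && data[acc + 3] != 8


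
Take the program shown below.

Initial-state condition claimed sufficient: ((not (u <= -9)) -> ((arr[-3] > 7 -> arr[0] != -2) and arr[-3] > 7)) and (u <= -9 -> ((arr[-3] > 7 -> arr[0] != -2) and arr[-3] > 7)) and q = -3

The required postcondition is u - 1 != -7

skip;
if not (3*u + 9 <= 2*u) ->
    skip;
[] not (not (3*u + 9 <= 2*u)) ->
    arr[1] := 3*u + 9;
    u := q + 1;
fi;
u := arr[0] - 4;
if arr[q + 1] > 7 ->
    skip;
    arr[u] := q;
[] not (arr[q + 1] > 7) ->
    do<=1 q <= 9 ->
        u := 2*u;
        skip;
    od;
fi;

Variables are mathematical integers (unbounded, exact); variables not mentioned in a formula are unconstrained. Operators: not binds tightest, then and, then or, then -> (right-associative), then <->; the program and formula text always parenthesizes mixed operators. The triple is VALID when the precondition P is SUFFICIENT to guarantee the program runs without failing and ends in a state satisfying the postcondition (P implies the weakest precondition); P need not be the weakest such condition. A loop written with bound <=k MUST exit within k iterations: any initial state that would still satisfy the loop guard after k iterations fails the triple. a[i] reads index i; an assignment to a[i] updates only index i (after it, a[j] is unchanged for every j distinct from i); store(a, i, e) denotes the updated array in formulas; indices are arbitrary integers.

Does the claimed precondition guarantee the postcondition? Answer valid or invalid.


Working backward. After the program, the postcondition u - 1 != -7 must hold; in canonical form it is u != -6.
Then branch requires u != -6; else branch requires (q <= 9 -> ((not (q <= 9)) and 2*u != -6)) and ((not (q <= 9)) -> u != -6).
Before the if: (arr[q + 1] > 7 -> u != -6) and ((not (arr[q + 1] > 7)) -> ((q <= 9 -> ((not (q <= 9)) and 2*u != -6)) and ((not (q <= 9)) -> u != -6)))
Before u := arr[0] - 4: (arr[q + 1] > 7 -> arr[0] != -2) and ((not (arr[q + 1] > 7)) -> ((q <= 9 -> ((not (q <= 9)) and 2*arr[0] != 2)) and ((not (q <= 9)) -> arr[0] != -2)))
Then branch requires (arr[q + 1] > 7 -> arr[0] != -2) and ((not (arr[q + 1] > 7)) -> ((q <= 9 -> ((not (q <= 9)) and 2*arr[0] != 2)) and ((not (q <= 9)) -> arr[0] != -2))); else branch requires (store(arr, 1, 3*u + 9)[q + 1] > 7 -> arr[0] != -2) and ((not (store(arr, 1, 3*u + 9)[q + 1] > 7)) -> ((q <= 9 -> ((not (q <= 9)) and 2*arr[0] != 2)) and ((not (q <= 9)) -> arr[0] != -2))).
Before the if: ((not (u <= -9)) -> ((arr[q + 1] > 7 -> arr[0] != -2) and ((not (arr[q + 1] > 7)) -> ((q <= 9 -> ((not (q <= 9)) and 2*arr[0] != 2)) and ((not (q <= 9)) -> arr[0] != -2))))) and (u <= -9 -> ((store(arr, 1, 3*u + 9)[q + 1] > 7 -> arr[0] != -2) and ((not (store(arr, 1, 3*u + 9)[q + 1] > 7)) -> ((q <= 9 -> ((not (q <= 9)) and 2*arr[0] != 2)) and ((not (q <= 9)) -> arr[0] != -2)))))
Before skip: ((not (u <= -9)) -> ((arr[q + 1] > 7 -> arr[0] != -2) and ((not (arr[q + 1] > 7)) -> ((q <= 9 -> ((not (q <= 9)) and 2*arr[0] != 2)) and ((not (q <= 9)) -> arr[0] != -2))))) and (u <= -9 -> ((store(arr, 1, 3*u + 9)[q + 1] > 7 -> arr[0] != -2) and ((not (store(arr, 1, 3*u + 9)[q + 1] > 7)) -> ((q <= 9 -> ((not (q <= 9)) and 2*arr[0] != 2)) and ((not (q <= 9)) -> arr[0] != -2)))))
The weakest precondition is ((not (u <= -9)) -> ((arr[q + 1] > 7 -> arr[0] != -2) and ((not (arr[q + 1] > 7)) -> ((q <= 9 -> ((not (q <= 9)) and 2*arr[0] != 2)) and ((not (q <= 9)) -> arr[0] != -2))))) and (u <= -9 -> ((store(arr, 1, 3*u + 9)[q + 1] > 7 -> arr[0] != -2) and ((not (store(arr, 1, 3*u + 9)[q + 1] > 7)) -> ((q <= 9 -> ((not (q <= 9)) and 2*arr[0] != 2)) and ((not (q <= 9)) -> arr[0] != -2))))).
Check whether ((not (u <= -9)) -> ((arr[-3] > 7 -> arr[0] != -2) and arr[-3] > 7)) and (u <= -9 -> ((arr[-3] > 7 -> arr[0] != -2) and arr[-3] > 7)) and q = -3 implies it.
Countermodel: at the initial state arr = {[-3] = 8, [-2] = -7040, [0] = 2, [1] = 8, elsewhere 8}, q = -3, u = -8, the precondition holds but the weakest precondition fails.
Answer: invalid
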